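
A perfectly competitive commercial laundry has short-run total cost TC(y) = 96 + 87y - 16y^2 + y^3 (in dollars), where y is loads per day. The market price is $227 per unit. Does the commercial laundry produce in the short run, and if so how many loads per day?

Produce at y = 14

From TC, MC = TC'(y) = 87 - 32y + 3y^2 and AVC = VC/y = 87 - 16y + y^2.
AVC hits its minimum where MC = AVC, at y = 8, giving min AVC = 87 - 16·8 + 8^2 = $23.
P = $227 exceeds min AVC = $23, so the firm stays open.
Set P = MC: 227 = 87 - 32y + 3y^2 → -140 - 32y + 3y^2 = 0. The roots are y = -10/3 and y = 14; the profit-maximizing output is on the rising part of MC, so y* = 14.
Check: AVC at y = 14 is $59 ≤ P, so revenue covers variable cost.
Profit = P·y − TC = 227·14 − 922 = $2256.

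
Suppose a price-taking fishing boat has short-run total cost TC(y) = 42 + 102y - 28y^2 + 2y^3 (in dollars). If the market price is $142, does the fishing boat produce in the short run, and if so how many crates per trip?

Produce at y = 10

From TC, MC = TC'(y) = 102 - 56y + 6y^2 and AVC = VC/y = 102 - 28y + 2y^2.
AVC is minimized where dAVC/dy = -28 + 4y = 0, at y = 7; min AVC = 102 - 28·7 + 2·7^2 = $4.
Because $142 ≥ $4, revenue can cover variable cost; the firm operates.
Solving P = MC: -40 - 56y + 6y^2 = 0 ⇒ y = -2/3 or 10. On the upward-sloping branch, y* = 10.
Check: AVC at y = 10 is $22 ≤ P, so revenue covers variable cost.
Profit = P·y − TC = 142·10 − 262 = $1158.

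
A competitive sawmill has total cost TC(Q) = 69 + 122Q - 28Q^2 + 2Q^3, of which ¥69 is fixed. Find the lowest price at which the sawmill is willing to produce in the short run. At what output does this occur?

The shutdown price is the minimum of AVC. VC = 122Q - 28Q^2 + 2Q^3, so AVC = 122 - 28Q + 2Q^2.
dAVC/dQ = -28 + 4Q = 0 gives Q = 7. min AVC = 122 - 28·7 + 2·7^2 = 24.
For P < ¥24 the firm produces nothing.

¥24 per unit, at Q = 7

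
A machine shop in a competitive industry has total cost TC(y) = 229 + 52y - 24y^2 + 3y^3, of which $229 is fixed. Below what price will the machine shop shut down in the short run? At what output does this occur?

$4 per unit, at y = 4

Short-run supply begins at min AVC. From VC = 52y - 24y^2 + 3y^3, AVC = 52 - 24y + 3y^2.
dAVC/dy = -24 + 6y = 0 gives y = 4. min AVC = 52 - 24·4 + 3·4^2 = 4.
So the shutdown price is $4.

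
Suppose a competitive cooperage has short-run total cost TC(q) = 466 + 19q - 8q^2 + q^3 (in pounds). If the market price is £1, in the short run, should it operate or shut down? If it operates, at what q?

Shut down

Variable cost is VC = 19q - 8q^2 + q^3, so AVC = VC/q = 19 - 8q + q^2 and MC = dTC/dq = 19 - 16q + 3q^2.
The AVC parabola has its vertex at q = 8/2 = 4, where AVC = 19 - 8·4 + 4^2 = £3.
Since P = £1 < min AVC = £3, price fails to cover variable cost at any output.
The firm minimizes its loss by shutting down and losing only its fixed cost of £466.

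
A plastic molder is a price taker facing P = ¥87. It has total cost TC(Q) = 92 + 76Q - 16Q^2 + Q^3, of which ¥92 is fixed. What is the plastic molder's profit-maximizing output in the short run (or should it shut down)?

Strip out fixed cost: VC = 76Q - 16Q^2 + Q^3. Then AVC = 76 - 16Q + Q^2 and MC = 76 - 32Q + 3Q^2.
The AVC parabola has its vertex at Q = 16/2 = 8, where AVC = 76 - 16·8 + 8^2 = ¥12.
Since P = ¥87 ≥ min AVC = ¥12, price covers variable cost and the firm should produce.
P = MC gives -11 - 32Q + 3Q^2 = 0, with roots -1/3 and 11. Take the larger (rising MC): Q* = 11.
Check: AVC at Q = 11 is ¥21 ≤ P, so revenue covers variable cost.
Profit = P·Q − TC = 87·11 − 323 = ¥634.

Produce at Q = 11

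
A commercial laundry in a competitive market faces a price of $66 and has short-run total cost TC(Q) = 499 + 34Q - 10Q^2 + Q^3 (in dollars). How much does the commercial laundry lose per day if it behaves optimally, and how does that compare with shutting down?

AVC = 34 - 10Q + Q^2 has its minimum $9 at Q = 5; price $66 clears that bar, so the firm operates.
With MC = 34 - 20Q + 3Q^2, P = MC on the upward-sloping part at Q* = 8.
TR = 66·8 = 528. TC = 499 + 144 = 643. Profit = 528 − 643 = -$115.
By producing, the firm covers all variable cost plus $384 of fixed cost; shutting down would lose the full $499.

Profit = -$115 at Q = 8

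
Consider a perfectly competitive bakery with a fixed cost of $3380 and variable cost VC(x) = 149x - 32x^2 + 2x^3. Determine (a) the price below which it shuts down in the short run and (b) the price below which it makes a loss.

AVC = 149 - 32x + 2x^2; minimized at x = 8, giving min AVC = $21. That is the shutdown price.
ATC = 3380/x + 149 - 32x + 2x^2. Setting dATC/dx = −3380/x^2 − 32 + 4x = 0 gives x = 13 (since 4·13^3 − 32·13^2 = 3380).
min ATC = 3380/13 + 149 − 32·13 + 2·13^2 = $331. That is the break-even price.
Between these two prices the firm operates at a loss; above $331 it earns a profit.

Shutdown price = $21; break-even price = $331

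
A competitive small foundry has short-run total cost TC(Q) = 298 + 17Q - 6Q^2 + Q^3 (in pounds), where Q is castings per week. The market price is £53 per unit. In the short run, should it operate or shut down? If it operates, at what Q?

Strip out fixed cost: VC = 17Q - 6Q^2 + Q^3. Then AVC = 17 - 6Q + Q^2 and MC = 17 - 12Q + 3Q^2.
AVC is minimized where dAVC/dQ = -6 + 2Q = 0, at Q = 3; min AVC = 17 - 6·3 + 3^2 = £8.
P = £53 exceeds min AVC = £8, so the firm stays open.
Set P = MC: 53 = 17 - 12Q + 3Q^2 → -36 - 12Q + 3Q^2 = 0. The roots are Q = -2 and Q = 6; the profit-maximizing output is on the rising part of MC, so Q* = 6.
Check: AVC at Q = 6 is £17 ≤ P, so revenue covers variable cost.
Profit = P·Q − TC = 53·6 − 400 = -£82, a loss, but smaller than the £298 fixed cost the firm would lose by shutting down.

Produce at Q = 6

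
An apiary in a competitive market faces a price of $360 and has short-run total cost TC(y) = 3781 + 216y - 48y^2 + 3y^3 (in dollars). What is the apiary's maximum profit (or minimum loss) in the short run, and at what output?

Profit = -$325 at y = 12

AVC = 216 - 48y + 3y^2 has its minimum $24 at y = 8; price $360 clears that bar, so the firm operates.
With MC = 216 - 96y + 9y^2, P = MC on the upward-sloping part at y* = 12.
TR = 360·12 = 4320. TC = 3781 + 864 = 4645. Profit = 4320 − 4645 = -$325.
That loss of $325 beats the $3781 the firm would lose by shutting down; producing recovers $3456 of fixed cost.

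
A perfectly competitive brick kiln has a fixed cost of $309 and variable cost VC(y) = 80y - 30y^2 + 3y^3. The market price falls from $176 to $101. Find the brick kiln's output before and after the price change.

Output falls from 8 to 7

AVC = 80 - 30y + 3y^2, minimized at y = 5 where min AVC = $5. MC = 80 - 60y + 9y^2.
With P = $176 above the shutdown price, P = MC gives y = 8.
At P = $101 ≥ min AVC, set P = MC: y = 7. The firm stays open but cuts output.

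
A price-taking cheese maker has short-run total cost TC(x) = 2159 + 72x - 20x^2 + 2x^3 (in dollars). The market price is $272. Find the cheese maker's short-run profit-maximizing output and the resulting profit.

AVC = 72 - 20x + 2x^2; min AVC = $22 at x = 5. Since P = $272 ≥ min AVC, the firm produces.
MC = 72 - 40x + 6x^2. Setting P = MC and taking the root on the rising branch gives x* = 10.
TR = 272·10 = 2720. TC = 2159 + 720 = 2879. Profit = 2720 − 2879 = -$159.
That loss of $159 beats the $2159 the firm would lose by shutting down; producing recovers $2000 of fixed cost.

Profit = -$159 at x = 10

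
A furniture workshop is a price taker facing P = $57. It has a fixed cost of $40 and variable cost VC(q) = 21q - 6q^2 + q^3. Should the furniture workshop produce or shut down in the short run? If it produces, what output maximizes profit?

Produce at q = 6

Strip out fixed cost: VC = 21q - 6q^2 + q^3. Then AVC = 21 - 6q + q^2 and MC = 21 - 12q + 3q^2.
AVC is minimized where dAVC/dq = -6 + 2q = 0, at q = 3; min AVC = 21 - 6·3 + 3^2 = $12.
Because $57 ≥ $12, revenue can cover variable cost; the firm operates.
Set P = MC: 57 = 21 - 12q + 3q^2 → -36 - 12q + 3q^2 = 0. The roots are q = -2 and q = 6; the profit-maximizing output is on the rising part of MC, so q* = 6.
Check: AVC at q = 6 is $21 ≤ P, so revenue covers variable cost.
Profit = P·q − TC = 57·6 − 166 = $176.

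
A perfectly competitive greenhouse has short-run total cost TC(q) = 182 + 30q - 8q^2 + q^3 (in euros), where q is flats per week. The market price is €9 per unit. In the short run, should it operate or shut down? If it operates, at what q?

Shut down

Strip out fixed cost: VC = 30q - 8q^2 + q^3. Then AVC = 30 - 8q + q^2 and MC = 30 - 16q + 3q^2.
The AVC parabola has its vertex at q = 8/2 = 4, where AVC = 30 - 8·4 + 4^2 = €14.
P = €9 lies below min AVC = €14; no output level covers variable cost.
Best response: produce nothing and absorb the €182 fixed cost.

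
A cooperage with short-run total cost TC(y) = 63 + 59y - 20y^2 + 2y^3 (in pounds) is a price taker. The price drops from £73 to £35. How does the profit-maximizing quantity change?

Output falls from 7 to 6

MC = 59 - 40y + 6y^2; the shutdown threshold is min AVC = £9 (at y = 5).
With P = £73 above the shutdown price, P = MC gives y = 7.
At P = £35 ≥ min AVC, set P = MC: y = 6. The firm stays open but cuts output.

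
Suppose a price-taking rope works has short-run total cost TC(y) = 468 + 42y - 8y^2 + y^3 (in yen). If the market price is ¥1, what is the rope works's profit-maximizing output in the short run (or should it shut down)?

Shut down

From TC, MC = TC'(y) = 42 - 16y + 3y^2 and AVC = VC/y = 42 - 8y + y^2.
AVC is minimized where dAVC/dy = -8 + 2y = 0, at y = 4; min AVC = 42 - 8·4 + 4^2 = ¥26.
With P < min AVC (¥1 < ¥26), every unit sold adds to the loss.
Best response: produce nothing and absorb the ¥468 fixed cost.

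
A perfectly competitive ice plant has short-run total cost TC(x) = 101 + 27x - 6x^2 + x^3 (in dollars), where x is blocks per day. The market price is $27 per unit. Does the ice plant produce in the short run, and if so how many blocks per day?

Produce at x = 4

Strip out fixed cost: VC = 27x - 6x^2 + x^3. Then AVC = 27 - 6x + x^2 and MC = 27 - 12x + 3x^2.
The AVC parabola has its vertex at x = 6/2 = 3, where AVC = 27 - 6·3 + 3^2 = $18.
Since P = $27 ≥ min AVC = $18, price covers variable cost and the firm should produce.
P = MC gives -12x + 3x^2 = 0, with roots 0 and 4. Take the larger (rising MC): x* = 4.
Check: AVC at x = 4 is $19 ≤ P, so revenue covers variable cost.
Profit = P·x − TC = 27·4 − 177 = -$69, a loss, but smaller than the $101 fixed cost the firm would lose by shutting down.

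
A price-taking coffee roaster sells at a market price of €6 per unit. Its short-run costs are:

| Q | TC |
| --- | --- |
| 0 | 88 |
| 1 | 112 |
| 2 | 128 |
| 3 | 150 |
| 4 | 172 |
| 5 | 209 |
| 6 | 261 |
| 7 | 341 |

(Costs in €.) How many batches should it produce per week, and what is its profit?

Q = 0 (shut down); profit = -€88

Tabulate TR − TC: Q=0: -88; Q=1: -106; Q=2: -116; Q=3: -132; Q=4: -148; Q=5: -179; Q=6: -225; Q=7: -299.
Profit is highest at Q = 0. Equivalently, the lowest AVC in the table is 40/2 ≈ €20 at Q = 2, and P = €6 falls below it — price never covers variable cost, so the firm shuts down and loses only its fixed cost.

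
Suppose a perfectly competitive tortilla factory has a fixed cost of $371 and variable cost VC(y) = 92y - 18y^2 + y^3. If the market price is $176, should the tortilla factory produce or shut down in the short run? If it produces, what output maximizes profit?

Produce at y = 14

Variable cost is VC = 92y - 18y^2 + y^3, so AVC = VC/y = 92 - 18y + y^2 and MC = dTC/dy = 92 - 36y + 3y^2.
AVC is minimized where dAVC/dy = -18 + 2y = 0, at y = 9; min AVC = 92 - 18·9 + 9^2 = $11.
Because $176 ≥ $11, revenue can cover variable cost; the firm operates.
Set P = MC: 176 = 92 - 36y + 3y^2 → -84 - 36y + 3y^2 = 0. The roots are y = -2 and y = 14; the profit-maximizing output is on the rising part of MC, so y* = 14.
Check: AVC at y = 14 is $36 ≤ P, so revenue covers variable cost.
Profit = P·y − TC = 176·14 − 875 = $1589.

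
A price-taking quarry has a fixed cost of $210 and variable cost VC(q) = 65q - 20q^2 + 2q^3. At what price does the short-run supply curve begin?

$15 per unit

The shutdown price is the minimum of AVC. VC = 65q - 20q^2 + 2q^3, so AVC = 65 - 20q + 2q^2.
dAVC/dq = -20 + 4q = 0 gives q = 5. min AVC = 65 - 20·5 + 2·5^2 = 15.
For P < $15 the firm produces nothing.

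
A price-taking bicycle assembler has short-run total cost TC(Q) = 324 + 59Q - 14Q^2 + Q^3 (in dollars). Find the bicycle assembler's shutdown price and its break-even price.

Shutdown price = $10; break-even price = $50

AVC = 59 - 14Q + Q^2; minimized at Q = 7, giving min AVC = $10. That is the shutdown price.
ATC = 324/Q + 59 - 14Q + Q^2. Setting dATC/dQ = −324/Q^2 − 14 + 2Q = 0 gives Q = 9 (since 2·9^3 − 14·9^2 = 324).
min ATC = 324/9 + 59 − 14·9 + 9^2 = $50. That is the break-even price.
For $10 ≤ P < $50 the firm produces at a loss; below $10 it shuts down.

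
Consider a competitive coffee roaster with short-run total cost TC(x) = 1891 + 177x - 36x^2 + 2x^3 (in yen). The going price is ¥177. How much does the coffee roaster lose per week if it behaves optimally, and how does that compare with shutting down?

Profit = -¥163 at x = 12

AVC = 177 - 36x + 2x^2 has its minimum ¥15 at x = 9; price ¥177 clears that bar, so the firm operates.
With MC = 177 - 72x + 6x^2, P = MC on the upward-sloping part at x* = 12.
TR = 177·12 = 2124. TC = 1891 + 396 = 2287. Profit = 2124 − 2287 = -¥163.
That loss of ¥163 beats the ¥1891 the firm would lose by shutting down; producing recovers ¥1728 of fixed cost.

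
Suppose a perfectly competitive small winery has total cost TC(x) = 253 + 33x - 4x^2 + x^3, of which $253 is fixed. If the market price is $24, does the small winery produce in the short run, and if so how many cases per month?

Shut down

From TC, MC = TC'(x) = 33 - 8x + 3x^2 and AVC = VC/x = 33 - 4x + x^2.
AVC hits its minimum where MC = AVC, at x = 2, giving min AVC = 33 - 4·2 + 2^2 = $29.
P = $24 lies below min AVC = $29; no output level covers variable cost.
Shutting down limits the loss to fixed cost, $253.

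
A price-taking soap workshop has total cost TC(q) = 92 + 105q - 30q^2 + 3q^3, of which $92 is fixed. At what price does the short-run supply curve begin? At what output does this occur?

Short-run supply begins at min AVC. From VC = 105q - 30q^2 + 3q^3, AVC = 105 - 30q + 3q^2.
dAVC/dq = -30 + 6q = 0 gives q = 5. min AVC = 105 - 30·5 + 3·5^2 = 30.
The firm shuts down for any P below $30.

$30 per unit, at q = 5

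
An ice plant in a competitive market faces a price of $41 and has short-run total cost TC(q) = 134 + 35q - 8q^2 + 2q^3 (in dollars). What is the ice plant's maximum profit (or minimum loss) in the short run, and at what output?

AVC = 35 - 8q + 2q^2; min AVC = $27 at q = 2. Since P = $41 ≥ min AVC, the firm produces.
With MC = 35 - 16q + 6q^2, P = MC on the upward-sloping part at q* = 3.
TR = 41·3 = 123. TC = 134 + 87 = 221. Profit = 123 − 221 = -$98.
By producing, the firm covers all variable cost plus $36 of fixed cost; shutting down would lose the full $134.

Profit = -$98 at q = 3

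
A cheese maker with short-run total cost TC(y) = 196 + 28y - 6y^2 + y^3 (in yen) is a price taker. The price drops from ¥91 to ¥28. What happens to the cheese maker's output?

MC = 28 - 12y + 3y^2; the shutdown threshold is min AVC = ¥19 (at y = 3).
At P = ¥91 ≥ min AVC, set P = MC on the rising branch: y = 7.
At P = ¥28 ≥ min AVC, set P = MC: y = 4. The firm stays open but cuts output.

Output falls from 7 to 4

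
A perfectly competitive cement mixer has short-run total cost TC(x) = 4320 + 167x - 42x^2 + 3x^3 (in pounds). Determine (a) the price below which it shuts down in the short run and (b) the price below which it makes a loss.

Shutdown price = min AVC. AVC = 167 - 42x + 3x^2, with vertex at x = 7 and minimum £20.
ATC = 4320/x + 167 - 42x + 3x^2. Setting dATC/dx = −4320/x^2 − 42 + 6x = 0 gives x = 12 (since 6·12^3 − 42·12^2 = 4320).
min ATC = 4320/12 + 167 − 42·12 + 3·12^2 = £455. That is the break-even price.
For £20 ≤ P < £455 the firm produces at a loss; below £20 it shuts down.

Shutdown price = £20; break-even price = £455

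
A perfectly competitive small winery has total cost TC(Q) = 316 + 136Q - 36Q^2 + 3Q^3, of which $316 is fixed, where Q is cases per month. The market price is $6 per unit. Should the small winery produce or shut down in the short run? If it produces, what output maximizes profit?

Strip out fixed cost: VC = 136Q - 36Q^2 + 3Q^3. Then AVC = 136 - 36Q + 3Q^2 and MC = 136 - 72Q + 9Q^2.
The AVC parabola has its vertex at Q = 36/6 = 6, where AVC = 136 - 36·6 + 3·6^2 = $28.
P = $6 lies below min AVC = $28; no output level covers variable cost.
Shutting down limits the loss to fixed cost, $316.

Shut down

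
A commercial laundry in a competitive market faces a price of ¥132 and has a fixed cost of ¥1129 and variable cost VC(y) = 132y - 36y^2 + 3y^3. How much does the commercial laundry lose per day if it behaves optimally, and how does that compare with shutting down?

AVC = 132 - 36y + 3y^2 has its minimum ¥24 at y = 6; price ¥132 clears that bar, so the firm operates.
MC = 132 - 72y + 9y^2. Setting P = MC and taking the root on the rising branch gives y* = 8.
TR = 132·8 = 1056. TC = 1129 + 288 = 1417. Profit = 1056 − 1417 = -¥361.
By producing, the firm covers all variable cost plus ¥768 of fixed cost; shutting down would lose the full ¥1129.

Profit = -¥361 at y = 8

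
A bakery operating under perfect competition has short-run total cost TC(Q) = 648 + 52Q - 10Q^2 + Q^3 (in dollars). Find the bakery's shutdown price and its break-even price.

AVC = 52 - 10Q + Q^2; minimized at Q = 5, giving min AVC = $27. That is the shutdown price.
ATC = 648/Q + 52 - 10Q + Q^2. Setting dATC/dQ = −648/Q^2 − 10 + 2Q = 0 gives Q = 9 (since 2·9^3 − 10·9^2 = 648).
min ATC = 648/9 + 52 − 10·9 + 9^2 = $115. That is the break-even price.
Between these two prices the firm operates at a loss; above $115 it earns a profit.

Shutdown price = $27; break-even price = $115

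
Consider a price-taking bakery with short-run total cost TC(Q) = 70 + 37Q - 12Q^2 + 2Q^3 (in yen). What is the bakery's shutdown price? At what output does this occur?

¥19 per unit, at Q = 3

The shutdown price is the minimum of AVC. VC = 37Q - 12Q^2 + 2Q^3, so AVC = 37 - 12Q + 2Q^2.
At the minimum of AVC, MC = AVC. MC = 37 - 24Q + 6Q^2; setting MC = AVC gives 4Q^2 - 12Q = 0, so Q = 3. min AVC = 19.
The firm shuts down for any P below ¥19.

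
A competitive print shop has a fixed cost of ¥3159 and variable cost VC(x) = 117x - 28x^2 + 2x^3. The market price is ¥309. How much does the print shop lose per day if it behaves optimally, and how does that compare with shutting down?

Profit = -¥279 at x = 12

AVC = 117 - 28x + 2x^2; min AVC = ¥19 at x = 7. Since P = ¥309 ≥ min AVC, the firm produces.
MC = 117 - 56x + 6x^2. Setting P = MC and taking the root on the rising branch gives x* = 12.
TR = 309·12 = 3708. TC = 3159 + 828 = 3987. Profit = 3708 − 3987 = -¥279.
That loss of ¥279 beats the ¥3159 the firm would lose by shutting down; producing recovers ¥2880 of fixed cost.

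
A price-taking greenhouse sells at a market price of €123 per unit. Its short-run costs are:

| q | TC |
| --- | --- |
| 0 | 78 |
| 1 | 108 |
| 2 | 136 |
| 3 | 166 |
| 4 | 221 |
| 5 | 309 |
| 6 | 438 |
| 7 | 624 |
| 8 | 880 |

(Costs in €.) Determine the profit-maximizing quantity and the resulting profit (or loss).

q = 5; profit = €306

Compute π = P·q − TC at each output: q=0: -78; q=1: 15; q=2: 110; q=3: 203; q=4: 271; q=5: 306; q=6: 300; q=7: 237; q=8: 104.
Profit is maximized at q = 5. AVC there is 231/5 = €46.20 ≤ P, so producing beats shutting down (which would give -€78).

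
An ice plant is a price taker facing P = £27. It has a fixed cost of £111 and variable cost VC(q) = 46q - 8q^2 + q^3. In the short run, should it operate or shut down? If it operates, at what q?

Strip out fixed cost: VC = 46q - 8q^2 + q^3. Then AVC = 46 - 8q + q^2 and MC = 46 - 16q + 3q^2.
AVC hits its minimum where MC = AVC, at q = 4, giving min AVC = 46 - 8·4 + 4^2 = £30.
With P < min AVC (£27 < £30), every unit sold adds to the loss.
Best response: produce nothing and absorb the £111 fixed cost.

Shut down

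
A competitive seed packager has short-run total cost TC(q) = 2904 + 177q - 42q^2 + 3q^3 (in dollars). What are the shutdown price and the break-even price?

Shutdown price = min AVC. AVC = 177 - 42q + 3q^2, with vertex at q = 7 and minimum $30.
ATC = 2904/q + 177 - 42q + 3q^2. Setting dATC/dq = −2904/q^2 − 42 + 6q = 0 gives q = 11 (since 6·11^3 − 42·11^2 = 2904).
min ATC = 2904/11 + 177 − 42·11 + 3·11^2 = $342. That is the break-even price.
Between these two prices the firm operates at a loss; above $342 it earns a profit.

Shutdown price = $30; break-even price = $342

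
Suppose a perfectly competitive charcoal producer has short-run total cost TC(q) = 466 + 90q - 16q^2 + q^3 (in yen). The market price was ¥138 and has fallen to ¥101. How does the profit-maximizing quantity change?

Output falls from 12 to 11

MC = 90 - 32q + 3q^2; the shutdown threshold is min AVC = ¥26 (at q = 8).
At P = ¥138 ≥ min AVC, set P = MC on the rising branch: q = 12.
At P = ¥101 ≥ min AVC, set P = MC: q = 11. The firm stays open but cuts output.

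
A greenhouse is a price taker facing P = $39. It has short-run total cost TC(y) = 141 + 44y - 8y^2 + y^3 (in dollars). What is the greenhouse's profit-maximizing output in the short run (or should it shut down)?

Produce at y = 5

From TC, MC = TC'(y) = 44 - 16y + 3y^2 and AVC = VC/y = 44 - 8y + y^2.
AVC hits its minimum where MC = AVC, at y = 4, giving min AVC = 44 - 8·4 + 4^2 = $28.
Because $39 ≥ $28, revenue can cover variable cost; the firm operates.
Set P = MC: 39 = 44 - 16y + 3y^2 → 5 - 16y + 3y^2 = 0. The roots are y = 1/3 and y = 5; the profit-maximizing output is on the rising part of MC, so y* = 5.
Check: AVC at y = 5 is $29 ≤ P, so revenue covers variable cost.
Profit = P·y − TC = 39·5 − 286 = -$91, a loss, but smaller than the $141 fixed cost the firm would lose by shutting down.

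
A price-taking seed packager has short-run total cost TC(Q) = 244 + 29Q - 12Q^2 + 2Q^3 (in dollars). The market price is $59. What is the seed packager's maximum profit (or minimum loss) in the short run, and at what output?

AVC = 29 - 12Q + 2Q^2; min AVC = $11 at Q = 3. Since P = $59 ≥ min AVC, the firm produces.
With MC = 29 - 24Q + 6Q^2, P = MC on the upward-sloping part at Q* = 5.
TR = 59·5 = 295. TC = 244 + 95 = 339. Profit = 295 − 339 = -$44.
Shutting down would mean losing the fixed cost of $244, so operating at a loss of $44 is better by $200.

Profit = -$44 at Q = 5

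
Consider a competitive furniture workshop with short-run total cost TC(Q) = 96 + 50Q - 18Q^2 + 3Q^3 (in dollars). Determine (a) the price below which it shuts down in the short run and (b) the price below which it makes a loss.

AVC = 50 - 18Q + 3Q^2; minimized at Q = 3, giving min AVC = $23. That is the shutdown price.
ATC = 96/Q + 50 - 18Q + 3Q^2. Setting dATC/dQ = −96/Q^2 − 18 + 6Q = 0 gives Q = 4 (since 6·4^3 − 18·4^2 = 96).
min ATC = 96/4 + 50 − 18·4 + 3·4^2 = $50. That is the break-even price.
For $23 ≤ P < $50 the firm produces at a loss; below $23 it shuts down.

Shutdown price = $23; break-even price = $50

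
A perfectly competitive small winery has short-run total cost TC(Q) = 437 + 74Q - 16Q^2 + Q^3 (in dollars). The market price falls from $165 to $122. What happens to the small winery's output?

Output falls from 13 to 12

AVC = 74 - 16Q + Q^2, minimized at Q = 8 where min AVC = $10. MC = 74 - 32Q + 3Q^2.
At P = $165 ≥ min AVC, set P = MC on the rising branch: Q = 13.
At P = $122 ≥ min AVC, set P = MC: Q = 12. The firm stays open but cuts output.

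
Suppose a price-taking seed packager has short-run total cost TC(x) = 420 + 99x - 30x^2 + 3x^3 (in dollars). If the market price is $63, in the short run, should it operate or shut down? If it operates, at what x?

Produce at x = 6

From TC, MC = TC'(x) = 99 - 60x + 9x^2 and AVC = VC/x = 99 - 30x + 3x^2.
AVC hits its minimum where MC = AVC, at x = 5, giving min AVC = 99 - 30·5 + 3·5^2 = $24.
Because $63 ≥ $24, revenue can cover variable cost; the firm operates.
Set P = MC: 63 = 99 - 60x + 9x^2 → 36 - 60x + 9x^2 = 0. The roots are x = 2/3 and x = 6; the profit-maximizing output is on the rising part of MC, so x* = 6.
Check: AVC at x = 6 is $27 ≤ P, so revenue covers variable cost.
Profit = P·x − TC = 63·6 − 582 = -$204, a loss, but smaller than the $420 fixed cost the firm would lose by shutting down.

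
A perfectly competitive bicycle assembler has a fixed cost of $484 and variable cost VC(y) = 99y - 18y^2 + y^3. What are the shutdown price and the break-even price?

AVC = 99 - 18y + y^2; minimized at y = 9, giving min AVC = $18. That is the shutdown price.
ATC = 484/y + 99 - 18y + y^2. Setting dATC/dy = −484/y^2 − 18 + 2y = 0 gives y = 11 (since 2·11^3 − 18·11^2 = 484).
min ATC = 484/11 + 99 − 18·11 + 11^2 = $66. That is the break-even price.
For $18 ≤ P < $66 the firm produces at a loss; below $18 it shuts down.

Shutdown price = $18; break-even price = $66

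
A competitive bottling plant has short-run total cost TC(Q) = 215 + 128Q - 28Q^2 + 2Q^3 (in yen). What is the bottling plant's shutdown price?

¥30 per unit

The shutdown price is the minimum of AVC. VC = 128Q - 28Q^2 + 2Q^3, so AVC = 128 - 28Q + 2Q^2.
At the minimum of AVC, MC = AVC. MC = 128 - 56Q + 6Q^2; setting MC = AVC gives 4Q^2 - 28Q = 0, so Q = 7. min AVC = 30.
So the shutdown price is ¥30.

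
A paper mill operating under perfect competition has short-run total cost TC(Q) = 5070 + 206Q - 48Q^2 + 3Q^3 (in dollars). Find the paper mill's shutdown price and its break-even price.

Shutdown price = min AVC. AVC = 206 - 48Q + 3Q^2, with vertex at Q = 8 and minimum $14.
ATC = 5070/Q + 206 - 48Q + 3Q^2. Setting dATC/dQ = −5070/Q^2 − 48 + 6Q = 0 gives Q = 13 (since 6·13^3 − 48·13^2 = 5070).
min ATC = 5070/13 + 206 − 48·13 + 3·13^2 = $479. That is the break-even price.
Between these two prices the firm operates at a loss; above $479 it earns a profit.

Shutdown price = $14; break-even price = $479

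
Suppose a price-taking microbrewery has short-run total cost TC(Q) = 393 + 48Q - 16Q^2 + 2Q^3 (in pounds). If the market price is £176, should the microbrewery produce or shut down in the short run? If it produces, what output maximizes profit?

From TC, MC = TC'(Q) = 48 - 32Q + 6Q^2 and AVC = VC/Q = 48 - 16Q + 2Q^2.
AVC hits its minimum where MC = AVC, at Q = 4, giving min AVC = 48 - 16·4 + 2·4^2 = £16.
Because £176 ≥ £16, revenue can cover variable cost; the firm operates.
P = MC gives -128 - 32Q + 6Q^2 = 0, with roots -8/3 and 8. Take the larger (rising MC): Q* = 8.
Check: AVC at Q = 8 is £48 ≤ P, so revenue covers variable cost.
Profit = P·Q − TC = 176·8 − 777 = £631.

Produce at Q = 8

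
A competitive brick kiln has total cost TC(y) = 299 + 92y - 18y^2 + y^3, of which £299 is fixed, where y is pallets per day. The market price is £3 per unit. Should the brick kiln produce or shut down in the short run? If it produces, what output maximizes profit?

Shut down

From TC, MC = TC'(y) = 92 - 36y + 3y^2 and AVC = VC/y = 92 - 18y + y^2.
The AVC parabola has its vertex at y = 18/2 = 9, where AVC = 92 - 18·9 + 9^2 = £11.
Since P = £3 < min AVC = £11, price fails to cover variable cost at any output.
The firm minimizes its loss by shutting down and losing only its fixed cost of £299.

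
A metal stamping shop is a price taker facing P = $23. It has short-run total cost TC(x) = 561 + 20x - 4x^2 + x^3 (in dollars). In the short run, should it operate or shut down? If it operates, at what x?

Variable cost is VC = 20x - 4x^2 + x^3, so AVC = VC/x = 20 - 4x + x^2 and MC = dTC/dx = 20 - 8x + 3x^2.
The AVC parabola has its vertex at x = 4/2 = 2, where AVC = 20 - 4·2 + 2^2 = $16.
Since P = $23 ≥ min AVC = $16, price covers variable cost and the firm should produce.
P = MC gives -3 - 8x + 3x^2 = 0, with roots -1/3 and 3. Take the larger (rising MC): x* = 3.
Check: AVC at x = 3 is $17 ≤ P, so revenue covers variable cost.
Profit = P·x − TC = 23·3 − 612 = -$543, a loss, but smaller than the $561 fixed cost the firm would lose by shutting down.

Produce at x = 3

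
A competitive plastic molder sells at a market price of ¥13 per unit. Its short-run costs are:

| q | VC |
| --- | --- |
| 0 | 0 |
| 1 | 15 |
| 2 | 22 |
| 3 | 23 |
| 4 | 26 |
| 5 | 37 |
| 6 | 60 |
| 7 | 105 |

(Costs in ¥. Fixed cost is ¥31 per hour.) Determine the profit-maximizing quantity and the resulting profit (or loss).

q = 5; profit = -¥3

Tabulate TR − TC: q=0: -31; q=1: -33; q=2: -27; q=3: -15; q=4: -5; q=5: -3; q=6: -13; q=7: -45.
Profit is maximized at q = 5. AVC there is 37/5 = ¥7.40 ≤ P, so producing beats shutting down (which would give -¥31).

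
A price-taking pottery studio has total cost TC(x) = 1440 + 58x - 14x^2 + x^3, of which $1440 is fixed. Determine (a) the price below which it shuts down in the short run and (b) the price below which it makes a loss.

Shutdown price = $9; break-even price = $154

Shutdown price = min AVC. AVC = 58 - 14x + x^2, with vertex at x = 7 and minimum $9.
ATC = 1440/x + 58 - 14x + x^2. Setting dATC/dx = −1440/x^2 − 14 + 2x = 0 gives x = 12 (since 2·12^3 − 14·12^2 = 1440).
min ATC = 1440/12 + 58 − 14·12 + 12^2 = $154. That is the break-even price.
For $9 ≤ P < $154 the firm produces at a loss; below $9 it shuts down.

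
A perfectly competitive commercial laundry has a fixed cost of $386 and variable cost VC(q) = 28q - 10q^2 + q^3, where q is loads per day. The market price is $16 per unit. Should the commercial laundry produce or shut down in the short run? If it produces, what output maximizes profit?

From TC, MC = TC'(q) = 28 - 20q + 3q^2 and AVC = VC/q = 28 - 10q + q^2.
AVC hits its minimum where MC = AVC, at q = 5, giving min AVC = 28 - 10·5 + 5^2 = $3.
P = $16 exceeds min AVC = $3, so the firm stays open.
Set P = MC: 16 = 28 - 20q + 3q^2 → 12 - 20q + 3q^2 = 0. The roots are q = 2/3 and q = 6; the profit-maximizing output is on the rising part of MC, so q* = 6.
Check: AVC at q = 6 is $4 ≤ P, so revenue covers variable cost.
Profit = P·q − TC = 16·6 − 410 = -$314, a loss, but smaller than the $386 fixed cost the firm would lose by shutting down.

Produce at q = 6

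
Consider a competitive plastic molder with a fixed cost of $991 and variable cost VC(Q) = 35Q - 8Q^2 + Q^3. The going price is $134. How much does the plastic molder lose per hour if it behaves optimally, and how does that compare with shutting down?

Profit = -$181 at Q = 9

AVC = 35 - 8Q + Q^2 has its minimum $19 at Q = 4; price $134 clears that bar, so the firm operates.
With MC = 35 - 16Q + 3Q^2, P = MC on the upward-sloping part at Q* = 9.
TR = 134·9 = 1206. TC = 991 + 396 = 1387. Profit = 1206 − 1387 = -$181.
By producing, the firm covers all variable cost plus $810 of fixed cost; shutting down would lose the full $991.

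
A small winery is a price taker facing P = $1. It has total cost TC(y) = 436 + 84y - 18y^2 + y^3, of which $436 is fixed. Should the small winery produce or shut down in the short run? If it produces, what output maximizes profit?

Strip out fixed cost: VC = 84y - 18y^2 + y^3. Then AVC = 84 - 18y + y^2 and MC = 84 - 36y + 3y^2.
AVC is minimized where dAVC/dy = -18 + 2y = 0, at y = 9; min AVC = 84 - 18·9 + 9^2 = $3.
P = $1 lies below min AVC = $3; no output level covers variable cost.
Shutting down limits the loss to fixed cost, $436.

Shut down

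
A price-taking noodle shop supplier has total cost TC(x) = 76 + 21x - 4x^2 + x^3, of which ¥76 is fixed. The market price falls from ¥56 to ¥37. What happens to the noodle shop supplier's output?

AVC = 21 - 4x + x^2, minimized at x = 2 where min AVC = ¥17. MC = 21 - 8x + 3x^2.
At P = ¥56 ≥ min AVC, set P = MC on the rising branch: x = 5.
At P = ¥37 ≥ min AVC, set P = MC: x = 4. The firm stays open but cuts output.

Output falls from 5 to 4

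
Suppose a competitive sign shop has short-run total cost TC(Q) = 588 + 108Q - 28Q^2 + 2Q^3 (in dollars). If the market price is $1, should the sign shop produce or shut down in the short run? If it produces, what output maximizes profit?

Shut down

Strip out fixed cost: VC = 108Q - 28Q^2 + 2Q^3. Then AVC = 108 - 28Q + 2Q^2 and MC = 108 - 56Q + 6Q^2.
The AVC parabola has its vertex at Q = 28/4 = 7, where AVC = 108 - 28·7 + 2·7^2 = $10.
P = $1 lies below min AVC = $10; no output level covers variable cost.
The firm minimizes its loss by shutting down and losing only its fixed cost of $588.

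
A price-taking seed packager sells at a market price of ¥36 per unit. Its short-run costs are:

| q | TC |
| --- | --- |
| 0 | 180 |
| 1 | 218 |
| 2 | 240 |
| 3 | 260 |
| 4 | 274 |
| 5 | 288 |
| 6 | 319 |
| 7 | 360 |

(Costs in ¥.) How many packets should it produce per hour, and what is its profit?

q = 6; profit = -¥103

Tabulate TR − TC: q=0: -180; q=1: -182; q=2: -168; q=3: -152; q=4: -130; q=5: -108; q=6: -103; q=7: -108.
Profit is maximized at q = 6. AVC there is 139/6 = ¥23.17 ≤ P, so producing beats shutting down (which would give -¥180).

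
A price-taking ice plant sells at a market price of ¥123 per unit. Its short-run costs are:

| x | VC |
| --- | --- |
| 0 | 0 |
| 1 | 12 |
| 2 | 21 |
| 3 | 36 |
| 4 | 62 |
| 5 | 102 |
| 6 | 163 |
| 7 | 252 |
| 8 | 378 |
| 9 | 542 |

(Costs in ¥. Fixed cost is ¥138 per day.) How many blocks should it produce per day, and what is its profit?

x = 7; profit = ¥471

Compute π = P·x − TC at each output: x=0: -138; x=1: -27; x=2: 87; x=3: 195; x=4: 292; x=5: 375; x=6: 437; x=7: 471; x=8: 468; x=9: 427.
Profit is maximized at x = 7. AVC there is 252/7 = ¥36 ≤ P, so producing beats shutting down (which would give -¥138).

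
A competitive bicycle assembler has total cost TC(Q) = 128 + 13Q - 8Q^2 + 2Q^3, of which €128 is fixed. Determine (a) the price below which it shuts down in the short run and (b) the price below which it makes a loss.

Shutdown price = €5; break-even price = €45

AVC = 13 - 8Q + 2Q^2; minimized at Q = 2, giving min AVC = €5. That is the shutdown price.
ATC = 128/Q + 13 - 8Q + 2Q^2. Setting dATC/dQ = −128/Q^2 − 8 + 4Q = 0 gives Q = 4 (since 4·4^3 − 8·4^2 = 128).
min ATC = 128/4 + 13 − 8·4 + 2·4^2 = €45. That is the break-even price.
Between these two prices the firm operates at a loss; above €45 it earns a profit.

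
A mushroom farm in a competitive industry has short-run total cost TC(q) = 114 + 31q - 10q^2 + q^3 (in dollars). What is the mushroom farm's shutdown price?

$6 per unit

Short-run supply begins at min AVC. From VC = 31q - 10q^2 + q^3, AVC = 31 - 10q + q^2.
dAVC/dq = -10 + 2q = 0 gives q = 5. min AVC = 31 - 10·5 + 5^2 = 6.
So the shutdown price is $6.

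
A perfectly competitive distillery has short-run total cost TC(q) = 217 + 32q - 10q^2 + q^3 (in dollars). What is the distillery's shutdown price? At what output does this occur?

The shutdown price is the minimum of AVC. VC = 32q - 10q^2 + q^3, so AVC = 32 - 10q + q^2.
At the minimum of AVC, MC = AVC. MC = 32 - 20q + 3q^2; setting MC = AVC gives 2q^2 - 10q = 0, so q = 5. min AVC = 7.
The firm shuts down for any P below $7.

$7 per unit, at q = 5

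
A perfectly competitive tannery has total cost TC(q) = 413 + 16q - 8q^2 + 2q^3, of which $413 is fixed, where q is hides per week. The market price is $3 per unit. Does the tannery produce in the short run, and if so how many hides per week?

Shut down

Variable cost is VC = 16q - 8q^2 + 2q^3, so AVC = VC/q = 16 - 8q + 2q^2 and MC = dTC/dq = 16 - 16q + 6q^2.
AVC is minimized where dAVC/dq = -8 + 4q = 0, at q = 2; min AVC = 16 - 8·2 + 2·2^2 = $8.
Since P = $3 < min AVC = $8, price fails to cover variable cost at any output.
Shutting down limits the loss to fixed cost, $413.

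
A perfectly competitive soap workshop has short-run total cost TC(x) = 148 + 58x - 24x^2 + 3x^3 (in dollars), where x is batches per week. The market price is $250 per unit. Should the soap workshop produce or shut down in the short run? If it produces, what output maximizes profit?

Strip out fixed cost: VC = 58x - 24x^2 + 3x^3. Then AVC = 58 - 24x + 3x^2 and MC = 58 - 48x + 9x^2.
AVC is minimized where dAVC/dx = -24 + 6x = 0, at x = 4; min AVC = 58 - 24·4 + 3·4^2 = $10.
Because $250 ≥ $10, revenue can cover variable cost; the firm operates.
P = MC gives -192 - 48x + 9x^2 = 0, with roots -8/3 and 8. Take the larger (rising MC): x* = 8.
Check: AVC at x = 8 is $58 ≤ P, so revenue covers variable cost.
Profit = P·x − TC = 250·8 − 612 = $1388.

Produce at x = 8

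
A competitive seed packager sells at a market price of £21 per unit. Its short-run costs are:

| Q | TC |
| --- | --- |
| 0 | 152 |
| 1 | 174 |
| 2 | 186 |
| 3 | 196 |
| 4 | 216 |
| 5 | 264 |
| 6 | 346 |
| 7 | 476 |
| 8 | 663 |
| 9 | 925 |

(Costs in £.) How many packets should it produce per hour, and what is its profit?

Q = 4; profit = -£132

Profit at each row (π = 21Q − TC): Q=0: -152; Q=1: -153; Q=2: -144; Q=3: -133; Q=4: -132; Q=5: -159; Q=6: -220; Q=7: -329; Q=8: -495; Q=9: -736.
Profit is maximized at Q = 4. AVC there is 64/4 = £16 ≤ P, so producing beats shutting down (which would give -£152).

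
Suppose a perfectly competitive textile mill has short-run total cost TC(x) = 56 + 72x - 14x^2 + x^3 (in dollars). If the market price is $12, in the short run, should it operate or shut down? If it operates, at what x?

Strip out fixed cost: VC = 72x - 14x^2 + x^3. Then AVC = 72 - 14x + x^2 and MC = 72 - 28x + 3x^2.
AVC hits its minimum where MC = AVC, at x = 7, giving min AVC = 72 - 14·7 + 7^2 = $23.
P = $12 lies below min AVC = $23; no output level covers variable cost.
Best response: produce nothing and absorb the $56 fixed cost.

Shut down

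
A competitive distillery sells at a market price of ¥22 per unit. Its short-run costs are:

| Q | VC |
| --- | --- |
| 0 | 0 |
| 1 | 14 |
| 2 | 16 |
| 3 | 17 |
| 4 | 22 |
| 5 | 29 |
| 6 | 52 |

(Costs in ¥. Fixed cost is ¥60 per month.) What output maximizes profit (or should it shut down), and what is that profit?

Profit at each row (π = 22Q − TC): Q=0: -60; Q=1: -52; Q=2: -32; Q=3: -11; Q=4: 6; Q=5: 21; Q=6: 20.
Profit is maximized at Q = 5. AVC there is 29/5 = ¥5.80 ≤ P, so producing beats shutting down (which would give -¥60).

Q = 5; profit = ¥21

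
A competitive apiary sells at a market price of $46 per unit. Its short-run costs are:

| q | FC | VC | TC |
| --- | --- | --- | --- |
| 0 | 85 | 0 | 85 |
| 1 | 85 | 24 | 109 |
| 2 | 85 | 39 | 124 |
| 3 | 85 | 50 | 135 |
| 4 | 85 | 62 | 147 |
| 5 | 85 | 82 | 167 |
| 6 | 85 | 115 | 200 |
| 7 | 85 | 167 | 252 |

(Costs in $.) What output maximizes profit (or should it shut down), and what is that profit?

Profit at each row (π = 46q − TC): q=0: -85; q=1: -63; q=2: -32; q=3: 3; q=4: 37; q=5: 63; q=6: 76; q=7: 70.
Profit is maximized at q = 6. AVC there is 115/6 = $19.17 ≤ P, so producing beats shutting down (which would give -$85).

q = 6; profit = $76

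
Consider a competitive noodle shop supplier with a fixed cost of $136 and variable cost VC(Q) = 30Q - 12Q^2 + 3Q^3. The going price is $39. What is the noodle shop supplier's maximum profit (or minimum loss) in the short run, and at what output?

Profit = -$82 at Q = 3

AVC = 30 - 12Q + 3Q^2 has its minimum $18 at Q = 2; price $39 clears that bar, so the firm operates.
MC = 30 - 24Q + 9Q^2. Setting P = MC and taking the root on the rising branch gives Q* = 3.
TR = 39·3 = 117. TC = 136 + 63 = 199. Profit = 117 − 199 = -$82.
Shutting down would mean losing the fixed cost of $136, so operating at a loss of $82 is better by $54.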